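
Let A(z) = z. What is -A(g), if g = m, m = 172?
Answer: -172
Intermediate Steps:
g = 172
-A(g) = -1*172 = -172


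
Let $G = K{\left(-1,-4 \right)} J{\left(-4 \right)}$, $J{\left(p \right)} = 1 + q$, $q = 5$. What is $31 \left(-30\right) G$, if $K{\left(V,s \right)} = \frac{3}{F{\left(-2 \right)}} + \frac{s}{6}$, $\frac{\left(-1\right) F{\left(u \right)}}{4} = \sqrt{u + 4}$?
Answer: $3720 + \frac{4185 \sqrt{2}}{2} \approx 6679.2$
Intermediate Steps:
$F{\left(u \right)} = - 4 \sqrt{4 + u}$ ($F{\left(u \right)} = - 4 \sqrt{u + 4} = - 4 \sqrt{4 + u}$)
$J{\left(p \right)} = 6$ ($J{\left(p \right)} = 1 + 5 = 6$)
$K{\left(V,s \right)} = - \frac{3 \sqrt{2}}{8} + \frac{s}{6}$ ($K{\left(V,s \right)} = \frac{3}{\left(-4\right) \sqrt{4 - 2}} + \frac{s}{6} = \frac{3}{\left(-4\right) \sqrt{2}} + s \frac{1}{6} = 3 \left(- \frac{\sqrt{2}}{8}\right) + \frac{s}{6} = - \frac{3 \sqrt{2}}{8} + \frac{s}{6}$)
$G = -4 - \frac{9 \sqrt{2}}{4}$ ($G = \left(- \frac{3 \sqrt{2}}{8} + \frac{1}{6} \left(-4\right)\right) 6 = \left(- \frac{3 \sqrt{2}}{8} - \frac{2}{3}\right) 6 = \left(- \frac{2}{3} - \frac{3 \sqrt{2}}{8}\right) 6 = -4 - \frac{9 \sqrt{2}}{4} \approx -7.182$)
$31 \left(-30\right) G = 31 \left(-30\right) \left(-4 - \frac{9 \sqrt{2}}{4}\right) = - 930 \left(-4 - \frac{9 \sqrt{2}}{4}\right) = 3720 + \frac{4185 \sqrt{2}}{2}$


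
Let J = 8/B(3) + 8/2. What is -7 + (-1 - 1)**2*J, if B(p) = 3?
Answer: 59/3 ≈ 19.667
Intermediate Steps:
J = 20/3 (J = 8/3 + 8/2 = 8*(1/3) + 8*(1/2) = 8/3 + 4 = 20/3 ≈ 6.6667)
-7 + (-1 - 1)**2*J = -7 + (-1 - 1)**2*(20/3) = -7 + (-2)**2*(20/3) = -7 + 4*(20/3) = -7 + 80/3 = 59/3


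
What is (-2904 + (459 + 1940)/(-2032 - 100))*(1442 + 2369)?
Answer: -23604293597/2132 ≈ -1.1071e+7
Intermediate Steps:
(-2904 + (459 + 1940)/(-2032 - 100))*(1442 + 2369) = (-2904 + 2399/(-2132))*3811 = (-2904 + 2399*(-1/2132))*3811 = (-2904 - 2399/2132)*3811 = -6193727/2132*3811 = -23604293597/2132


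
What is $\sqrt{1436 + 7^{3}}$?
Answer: $\sqrt{1779} \approx 42.178$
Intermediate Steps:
$\sqrt{1436 + 7^{3}} = \sqrt{1436 + 343} = \sqrt{1779}$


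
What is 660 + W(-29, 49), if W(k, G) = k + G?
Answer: 680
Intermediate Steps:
W(k, G) = G + k
660 + W(-29, 49) = 660 + (49 - 29) = 660 + 20 = 680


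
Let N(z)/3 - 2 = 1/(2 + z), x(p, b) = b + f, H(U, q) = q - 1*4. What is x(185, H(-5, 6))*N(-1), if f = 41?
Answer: 387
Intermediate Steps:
H(U, q) = -4 + q (H(U, q) = q - 4 = -4 + q)
x(p, b) = 41 + b (x(p, b) = b + 41 = 41 + b)
N(z) = 6 + 3/(2 + z)
x(185, H(-5, 6))*N(-1) = (41 + (-4 + 6))*(3*(5 + 2*(-1))/(2 - 1)) = (41 + 2)*(3*(5 - 2)/1) = 43*(3*1*3) = 43*9 = 387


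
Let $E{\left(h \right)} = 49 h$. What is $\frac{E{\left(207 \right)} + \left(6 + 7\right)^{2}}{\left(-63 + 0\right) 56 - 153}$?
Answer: $- \frac{10312}{3681} \approx -2.8014$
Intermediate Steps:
$\frac{E{\left(207 \right)} + \left(6 + 7\right)^{2}}{\left(-63 + 0\right) 56 - 153} = \frac{49 \cdot 207 + \left(6 + 7\right)^{2}}{\left(-63 + 0\right) 56 - 153} = \frac{10143 + 13^{2}}{\left(-63\right) 56 - 153} = \frac{10143 + 169}{-3528 - 153} = \frac{10312}{-3681} = 10312 \left(- \frac{1}{3681}\right) = - \frac{10312}{3681}$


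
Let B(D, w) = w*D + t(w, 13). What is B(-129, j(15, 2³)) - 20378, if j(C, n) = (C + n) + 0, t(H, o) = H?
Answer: -23322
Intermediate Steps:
j(C, n) = C + n
B(D, w) = w + D*w (B(D, w) = w*D + w = D*w + w = w + D*w)
B(-129, j(15, 2³)) - 20378 = (15 + 2³)*(1 - 129) - 20378 = (15 + 8)*(-128) - 20378 = 23*(-128) - 20378 = -2944 - 20378 = -23322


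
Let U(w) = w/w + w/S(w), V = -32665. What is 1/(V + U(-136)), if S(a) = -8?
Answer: -1/32647 ≈ -3.0631e-5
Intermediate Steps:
U(w) = 1 - w/8 (U(w) = w/w + w/(-8) = 1 + w*(-⅛) = 1 - w/8)
1/(V + U(-136)) = 1/(-32665 + (1 - ⅛*(-136))) = 1/(-32665 + (1 + 17)) = 1/(-32665 + 18) = 1/(-32647) = -1/32647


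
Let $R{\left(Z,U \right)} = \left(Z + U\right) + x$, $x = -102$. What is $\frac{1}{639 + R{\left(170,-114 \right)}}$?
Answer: $\frac{1}{593} \approx 0.0016863$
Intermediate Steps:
$R{\left(Z,U \right)} = -102 + U + Z$ ($R{\left(Z,U \right)} = \left(Z + U\right) - 102 = \left(U + Z\right) - 102 = -102 + U + Z$)
$\frac{1}{639 + R{\left(170,-114 \right)}} = \frac{1}{639 - 46} = \frac{1}{593}$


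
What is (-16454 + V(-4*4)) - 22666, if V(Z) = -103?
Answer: -39223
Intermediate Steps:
(-16454 + V(-4*4)) - 22666 = (-16454 - 103) - 22666 = -16557 - 22666 = -39223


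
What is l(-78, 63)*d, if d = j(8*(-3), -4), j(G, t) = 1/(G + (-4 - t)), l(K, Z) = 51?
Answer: -17/8 ≈ -2.1250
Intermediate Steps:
j(G, t) = 1/(-4 + G - t)
d = -1/24 (d = -1/(4 - 4 - 8*(-3)) = -1/(4 - 4 - 1*(-24)) = -1/(4 - 4 + 24) = -1/24 ≈ -0.041667)
l(-78, 63)*d = 51*(-1/24) = -17/8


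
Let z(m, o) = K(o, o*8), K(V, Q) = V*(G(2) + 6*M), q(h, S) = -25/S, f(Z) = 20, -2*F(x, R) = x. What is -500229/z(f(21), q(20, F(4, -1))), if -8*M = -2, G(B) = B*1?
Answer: -2000916/175 ≈ -11434.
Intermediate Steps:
F(x, R) = -x/2
G(B) = B
M = ¼ (M = -⅛*(-2) = ¼ ≈ 0.25000)
K(V, Q) = 7*V/2 (K(V, Q) = V*(2 + 6*(¼)) = V*(2 + 3/2) = V*(7/2) = 7*V/2)
z(m, o) = 7*o/2
-500229/z(f(21), q(20, F(4, -1))) = -500229/(7*(-25/((-½*4)))/2) = -500229/(7*(-25/(-2))/2) = -500229/(7*(-25*(-½))/2) = -500229/((7/2)*(25/2)) = -500229/175/4 = -500229*4/175 = -2000916/175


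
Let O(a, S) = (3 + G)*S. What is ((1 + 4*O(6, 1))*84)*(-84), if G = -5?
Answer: 49392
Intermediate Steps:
O(a, S) = -2*S (O(a, S) = (3 - 5)*S = -2*S)
((1 + 4*O(6, 1))*84)*(-84) = ((1 + 4*(-2*1))*84)*(-84) = ((1 + 4*(-2))*84)*(-84) = ((1 - 8)*84)*(-84) = -7*84*(-84) = -588*(-84) = 49392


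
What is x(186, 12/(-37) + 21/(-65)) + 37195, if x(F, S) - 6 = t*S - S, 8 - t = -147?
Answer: 89228627/2405 ≈ 37101.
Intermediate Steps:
t = 155 (t = 8 - 1*(-147) = 8 + 147 = 155)
x(F, S) = 6 + 154*S (x(F, S) = 6 + (155*S - S) = 6 + 154*S)
x(186, 12/(-37) + 21/(-65)) + 37195 = (6 + 154*(12/(-37) + 21/(-65))) + 37195 = (6 + 154*(12*(-1/37) + 21*(-1/65))) + 37195 = (6 + 154*(-12/37 - 21/65)) + 37195 = (6 + 154*(-1557/2405)) + 37195 = (6 - 239778/2405) + 37195 = -225348/2405 + 37195 = 89228627/2405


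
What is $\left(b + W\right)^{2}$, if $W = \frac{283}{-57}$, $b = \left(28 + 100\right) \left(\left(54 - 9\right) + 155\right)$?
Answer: $\frac{2128438812889}{3249} \approx 6.5511 \cdot 10^{8}$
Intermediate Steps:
$b = 25600$ ($b = 128 \left(45 + 155\right) = 128 \cdot 200 = 25600$)
$W = - \frac{283}{57}$ ($W = 283 \left(- \frac{1}{57}\right) = - \frac{283}{57} \approx -4.9649$)
$\left(b + W\right)^{2} = \left(25600 - \frac{283}{57}\right)^{2} = \left(\frac{1458917}{57}\right)^{2} = \frac{2128438812889}{3249}$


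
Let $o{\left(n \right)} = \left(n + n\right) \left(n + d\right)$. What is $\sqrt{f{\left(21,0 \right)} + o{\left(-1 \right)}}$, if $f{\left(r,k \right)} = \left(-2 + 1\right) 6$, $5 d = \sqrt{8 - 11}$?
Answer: $\frac{\sqrt{-100 - 10 i \sqrt{3}}}{5} \approx 0.17256 - 2.0074 i$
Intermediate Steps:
$d = \frac{i \sqrt{3}}{5}$ ($d = \frac{\sqrt{8 - 11}}{5} = \frac{\sqrt{-3}}{5} = \frac{i \sqrt{3}}{5} \approx 0.34641 i$)
$f{\left(r,k \right)} = -6$ ($f{\left(r,k \right)} = \left(-1\right) 6 = -6$)
$o{\left(n \right)} = 2 n \left(n + \frac{i \sqrt{3}}{5}\right)$ ($o{\left(n \right)} = \left(n + n\right) \left(n + \frac{i \sqrt{3}}{5}\right) = 2 n \left(n + \frac{i \sqrt{3}}{5}\right)$)
$\sqrt{f{\left(21,0 \right)} + o{\left(-1 \right)}} = \sqrt{-6 + \frac{2}{5} \left(-1\right) \left(5 \left(-1\right) + i \sqrt{3}\right)} = \sqrt{-6 + \frac{2}{5} \left(-1\right) \left(-5 + i \sqrt{3}\right)} = \sqrt{-6 + \left(2 - \frac{2 i \sqrt{3}}{5}\right)} = \sqrt{-4 - \frac{2 i \sqrt{3}}{5}}$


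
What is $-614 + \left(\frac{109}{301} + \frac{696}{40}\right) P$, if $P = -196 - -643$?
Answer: $\frac{11025134}{1505} \approx 7325.7$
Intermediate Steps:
$P = 447$ ($P = -196 + 643 = 447$)
$-614 + \left(\frac{109}{301} + \frac{696}{40}\right) P = -614 + \left(\frac{109}{301} + \frac{696}{40}\right) 447 = -614 + \left(109 \cdot \frac{1}{301} + 696 \cdot \frac{1}{40}\right) 447 = -614 + \left(\frac{109}{301} + \frac{87}{5}\right) 447 = -614 + \frac{26732}{1505} \cdot 447 = -614 + \frac{11949204}{1505} = \frac{11025134}{1505}$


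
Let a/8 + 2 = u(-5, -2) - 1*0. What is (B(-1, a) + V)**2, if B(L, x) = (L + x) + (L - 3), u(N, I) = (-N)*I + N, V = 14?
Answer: 16129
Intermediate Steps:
u(N, I) = N - I*N (u(N, I) = -I*N + N = N - I*N)
a = -136 (a = -16 + 8*(-5*(1 - 1*(-2)) - 1*0) = -16 + 8*(-5*(1 + 2) + 0) = -16 + 8*(-5*3 + 0) = -16 + 8*(-15 + 0) = -16 + 8*(-15) = -16 - 120 = -136)
B(L, x) = -3 + x + 2*L (B(L, x) = (L + x) + (-3 + L) = -3 + x + 2*L)
(B(-1, a) + V)**2 = ((-3 - 136 + 2*(-1)) + 14)**2 = ((-3 - 136 - 2) + 14)**2 = (-141 + 14)**2 = (-127)**2 = 16129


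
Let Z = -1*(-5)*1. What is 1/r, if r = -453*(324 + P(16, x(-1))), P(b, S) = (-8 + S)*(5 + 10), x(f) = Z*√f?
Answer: -68/7133391 + 25*I/7133391 ≈ -9.5326e-6 + 3.5046e-6*I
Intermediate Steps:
Z = 5 (Z = 5*1 = 5)
x(f) = 5*√f
P(b, S) = -120 + 15*S (P(b, S) = (-8 + S)*15 = -120 + 15*S)
r = -92412 - 33975*I (r = -453*(324 + (-120 + 15*(5*√(-1)))) = -453*(324 + (-120 + 15*(5*I))) = -453*(324 + (-120 + 75*I)) = -453*(204 + 75*I) = -92412 - 33975*I ≈ -92412.0 - 33975.0*I)
1/r = 1/(-92412 - 33975*I) = (-92412 + 33975*I)/9694278369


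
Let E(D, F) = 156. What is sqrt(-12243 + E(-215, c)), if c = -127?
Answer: 3*I*sqrt(1343) ≈ 109.94*I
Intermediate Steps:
sqrt(-12243 + E(-215, c)) = sqrt(-12243 + 156) = sqrt(-12087) = 3*I*sqrt(1343)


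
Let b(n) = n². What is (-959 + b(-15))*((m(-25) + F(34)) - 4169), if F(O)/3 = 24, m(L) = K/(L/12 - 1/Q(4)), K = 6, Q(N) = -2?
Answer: 57189610/19 ≈ 3.0100e+6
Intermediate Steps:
m(L) = 6/(½ + L/12) (m(L) = 6/(L/12 - 1/(-2)) = 6/(L*(1/12) - 1*(-½)) = 6/(L/12 + ½) = 6/(½ + L/12))
F(O) = 72 (F(O) = 3*24 = 72)
(-959 + b(-15))*((m(-25) + F(34)) - 4169) = (-959 + (-15)²)*((72/(6 - 25) + 72) - 4169) = (-959 + 225)*((72/(-19) + 72) - 4169) = -734*((72*(-1/19) + 72) - 4169) = -734*((-72/19 + 72) - 4169) = -734*(1296/19 - 4169) = -734*(-77915/19) = 57189610/19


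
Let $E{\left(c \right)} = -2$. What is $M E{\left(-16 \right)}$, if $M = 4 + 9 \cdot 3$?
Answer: $-62$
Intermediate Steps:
$M = 31$ ($M = 4 + 27 = 31$)
$M E{\left(-16 \right)} = 31 \left(-2\right) = -62$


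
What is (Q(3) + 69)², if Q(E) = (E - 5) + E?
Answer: 4900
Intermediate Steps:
Q(E) = -5 + 2*E (Q(E) = (-5 + E) + E = -5 + 2*E)
(Q(3) + 69)² = ((-5 + 2*3) + 69)² = ((-5 + 6) + 69)² = (1 + 69)² = 70² = 4900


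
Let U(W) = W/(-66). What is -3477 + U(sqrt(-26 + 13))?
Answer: -3477 - I*sqrt(13)/66 ≈ -3477.0 - 0.05463*I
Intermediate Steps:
U(W) = -W/66 (U(W) = W*(-1/66) = -W/66)
-3477 + U(sqrt(-26 + 13)) = -3477 - sqrt(-26 + 13)/66 = -3477 - I*sqrt(13)/66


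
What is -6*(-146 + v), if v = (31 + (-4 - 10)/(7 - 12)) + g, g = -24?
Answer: 4086/5 ≈ 817.20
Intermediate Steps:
v = 49/5 (v = (31 + (-4 - 10)/(7 - 12)) - 24 = (31 - 14/(-5)) - 24 = (31 - 14*(-⅕)) - 24 = (31 + 14/5) - 24 = 169/5 - 24 = 49/5 ≈ 9.8000)
-6*(-146 + v) = -6*(-146 + 49/5) = -6*(-681/5) = 4086/5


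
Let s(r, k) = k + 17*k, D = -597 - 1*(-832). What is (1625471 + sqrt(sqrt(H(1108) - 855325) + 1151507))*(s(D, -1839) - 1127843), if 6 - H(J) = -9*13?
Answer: -1887082430095 - 1160945*sqrt(1151507 + I*sqrt(855202)) ≈ -1.8883e+12 - 5.0025e+5*I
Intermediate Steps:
D = 235 (D = -597 + 832 = 235)
s(r, k) = 18*k
H(J) = 123 (H(J) = 6 - (-9)*13 = 6 - 1*(-117) = 6 + 117 = 123)
(1625471 + sqrt(sqrt(H(1108) - 855325) + 1151507))*(s(D, -1839) - 1127843) = (1625471 + sqrt(sqrt(123 - 855325) + 1151507))*(18*(-1839) - 1127843) = (1625471 + sqrt(sqrt(-855202) + 1151507))*(-33102 - 1127843) = (1625471 + sqrt(I*sqrt(855202) + 1151507))*(-1160945) = (1625471 + sqrt(1151507 + I*sqrt(855202)))*(-1160945) = -1887082430095 - 1160945*sqrt(1151507 + I*sqrt(855202))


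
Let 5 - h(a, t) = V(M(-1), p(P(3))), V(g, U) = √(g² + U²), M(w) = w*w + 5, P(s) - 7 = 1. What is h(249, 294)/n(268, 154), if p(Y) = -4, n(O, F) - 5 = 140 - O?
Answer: -5/123 + 2*√13/123 ≈ 0.017976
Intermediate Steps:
P(s) = 8 (P(s) = 7 + 1 = 8)
n(O, F) = 145 - O (n(O, F) = 5 + (140 - O) = 145 - O)
M(w) = 5 + w² (M(w) = w² + 5 = 5 + w²)
V(g, U) = √(U² + g²)
h(a, t) = 5 - 2*√13 (h(a, t) = 5 - √((-4)² + (5 + (-1)²)²) = 5 - √(16 + (5 + 1)²) = 5 - √(16 + 6²) = 5 - √(16 + 36) = 5 - √52 = 5 - 2*√13)
h(249, 294)/n(268, 154) = (5 - 2*√13)/(145 - 1*268) = (5 - 2*√13)/(145 - 268) = (5 - 2*√13)/(-123) = (5 - 2*√13)*(-1/123) = -5/123 + 2*√13/123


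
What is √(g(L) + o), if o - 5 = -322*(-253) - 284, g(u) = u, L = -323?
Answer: 76*√14 ≈ 284.37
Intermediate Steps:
o = 81187 (o = 5 + (-322*(-253) - 284) = 5 + (81466 - 284) = 5 + 81182 = 81187)
√(g(L) + o) = √(-323 + 81187) = √80864 = 76*√14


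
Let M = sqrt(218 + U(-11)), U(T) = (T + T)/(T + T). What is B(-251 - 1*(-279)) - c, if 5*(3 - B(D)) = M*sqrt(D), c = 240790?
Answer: -240787 - 2*sqrt(1533)/5 ≈ -2.4080e+5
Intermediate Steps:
U(T) = 1 (U(T) = (2*T)/((2*T)) = (2*T)*(1/(2*T)) = 1)
M = sqrt(219) (M = sqrt(218 + 1) = sqrt(219) ≈ 14.799)
B(D) = 3 - sqrt(219)*sqrt(D)/5
B(-251 - 1*(-279)) - c = (3 - sqrt(219)*sqrt(-251 - 1*(-279))/5) - 1*240790 = (3 - sqrt(219)*sqrt(-251 + 279)/5) - 240790 = (3 - sqrt(219)*sqrt(28)/5) - 240790 = (3 - sqrt(219)*2*sqrt(7)/5) - 240790 = (3 - 2*sqrt(1533)/5) - 240790 = -240787 - 2*sqrt(1533)/5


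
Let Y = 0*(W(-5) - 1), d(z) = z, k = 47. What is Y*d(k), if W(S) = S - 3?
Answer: 0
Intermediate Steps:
W(S) = -3 + S
Y = 0 (Y = 0*((-3 - 5) - 1) = 0*(-8 - 1) = 0*(-9) = 0)
Y*d(k) = 0*47 = 0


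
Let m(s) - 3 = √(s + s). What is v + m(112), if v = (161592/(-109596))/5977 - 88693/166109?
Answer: 519973018600/210873216083 + 4*√14 ≈ 17.432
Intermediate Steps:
m(s) = 3 + √2*√s (m(s) = 3 + √(s + s) = 3 + √(2*s) = 3 + √2*√s)
v = -112646629649/210873216083 (v = (161592*(-1/109596))*(1/5977) - 88693*1/166109 = -13466/9133*1/5977 - 88693/166109 = -13466/54587941 - 88693/166109 = -112646629649/210873216083 ≈ -0.53419)
v + m(112) = -112646629649/210873216083 + (3 + √2*√112) = -112646629649/210873216083 + (3 + √2*(4*√7)) = -112646629649/210873216083 + (3 + 4*√14) = 519973018600/210873216083 + 4*√14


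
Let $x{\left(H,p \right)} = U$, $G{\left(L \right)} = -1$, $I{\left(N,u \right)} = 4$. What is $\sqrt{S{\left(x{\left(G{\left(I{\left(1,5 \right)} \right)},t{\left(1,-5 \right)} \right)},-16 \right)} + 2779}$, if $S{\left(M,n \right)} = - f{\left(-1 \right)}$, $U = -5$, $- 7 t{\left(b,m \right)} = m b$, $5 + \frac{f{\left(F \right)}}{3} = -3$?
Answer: $\sqrt{2803} \approx 52.943$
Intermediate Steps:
$f{\left(F \right)} = -24$ ($f{\left(F \right)} = -15 + 3 \left(-3\right) = -15 - 9 = -24$)
$t{\left(b,m \right)} = - \frac{b m}{7}$ ($t{\left(b,m \right)} = - \frac{m b}{7} = - \frac{b m}{7}$)
$x{\left(H,p \right)} = -5$
$S{\left(M,n \right)} = 24$ ($S{\left(M,n \right)} = \left(-1\right) \left(-24\right) = 24$)
$\sqrt{S{\left(x{\left(G{\left(I{\left(1,5 \right)} \right)},t{\left(1,-5 \right)} \right)},-16 \right)} + 2779} = \sqrt{24 + 2779} = \sqrt{2803}$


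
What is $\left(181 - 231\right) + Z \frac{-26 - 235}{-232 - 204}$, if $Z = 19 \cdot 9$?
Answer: $\frac{22831}{436} \approx 52.365$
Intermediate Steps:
$Z = 171$
$\left(181 - 231\right) + Z \frac{-26 - 235}{-232 - 204} = \left(181 - 231\right) + 171 \frac{-26 - 235}{-232 - 204} = \left(181 - 231\right) + 171 \frac{-26 - 235}{-436} = -50 + 171 \left(\left(-261\right) \left(- \frac{1}{436}\right)\right) = -50 + 171 \cdot \frac{261}{436} = -50 + \frac{44631}{436} = \frac{22831}{436}$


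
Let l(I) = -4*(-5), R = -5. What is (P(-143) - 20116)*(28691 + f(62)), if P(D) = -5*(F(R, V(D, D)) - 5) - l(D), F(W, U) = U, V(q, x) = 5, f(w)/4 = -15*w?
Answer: -502816056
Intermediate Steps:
f(w) = -60*w (f(w) = 4*(-15*w) = -60*w)
l(I) = 20
P(D) = -20 (P(D) = -5*(5 - 5) - 1*20 = -5*0 - 20 = 0 - 20 = -20)
(P(-143) - 20116)*(28691 + f(62)) = (-20 - 20116)*(28691 - 60*62) = -20136*(28691 - 3720) = -20136*24971 = -502816056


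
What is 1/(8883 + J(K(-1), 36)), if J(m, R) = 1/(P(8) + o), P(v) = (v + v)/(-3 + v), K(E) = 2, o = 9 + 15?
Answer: 136/1208093 ≈ 0.00011257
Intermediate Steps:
o = 24
P(v) = 2*v/(-3 + v) (P(v) = (2*v)/(-3 + v) = 2*v/(-3 + v))
J(m, R) = 5/136 (J(m, R) = 1/(2*8/(-3 + 8) + 24) = 1/(2*8/5 + 24) = 1/(2*8*(1/5) + 24) = 1/(16/5 + 24) = 1/(136/5) = 5/136)
1/(8883 + J(K(-1), 36)) = 1/(8883 + 5/136) = 1/(1208093/136) = 136/1208093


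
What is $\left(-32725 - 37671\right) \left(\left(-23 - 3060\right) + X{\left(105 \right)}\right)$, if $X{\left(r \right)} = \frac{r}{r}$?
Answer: $216960472$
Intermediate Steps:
$X{\left(r \right)} = 1$
$\left(-32725 - 37671\right) \left(\left(-23 - 3060\right) + X{\left(105 \right)}\right) = \left(-32725 - 37671\right) \left(\left(-23 - 3060\right) + 1\right) = - 70396 \left(\left(-23 - 3060\right) + 1\right) = - 70396 \left(-3083 + 1\right) = \left(-70396\right) \left(-3082\right) = 216960472$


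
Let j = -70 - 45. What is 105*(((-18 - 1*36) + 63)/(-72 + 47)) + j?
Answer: -764/5 ≈ -152.80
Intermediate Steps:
j = -115
105*(((-18 - 1*36) + 63)/(-72 + 47)) + j = 105*(((-18 - 1*36) + 63)/(-72 + 47)) - 115 = 105*(((-18 - 36) + 63)/(-25)) - 115 = 105*((-54 + 63)*(-1/25)) - 115 = 105*(9*(-1/25)) - 115 = 105*(-9/25) - 115 = -189/5 - 115 = -764/5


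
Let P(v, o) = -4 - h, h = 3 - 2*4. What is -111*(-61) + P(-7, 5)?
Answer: 6772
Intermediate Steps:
h = -5 (h = 3 - 8 = -5)
P(v, o) = 1 (P(v, o) = -4 - 1*(-5) = -4 + 5 = 1)
-111*(-61) + P(-7, 5) = -111*(-61) + 1 = 6771 + 1 = 6772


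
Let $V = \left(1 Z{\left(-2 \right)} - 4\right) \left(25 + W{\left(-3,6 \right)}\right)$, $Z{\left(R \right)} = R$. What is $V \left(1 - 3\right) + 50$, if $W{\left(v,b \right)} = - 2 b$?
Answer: $206$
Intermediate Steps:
$V = -78$ ($V = \left(1 \left(-2\right) - 4\right) \left(25 - 12\right) = \left(-2 - 4\right) \left(25 - 12\right) = \left(-6\right) 13 = -78$)
$V \left(1 - 3\right) + 50 = - 78 \left(1 - 3\right) + 50 = \left(-78\right) \left(-2\right) + 50 = 156 + 50 = 206$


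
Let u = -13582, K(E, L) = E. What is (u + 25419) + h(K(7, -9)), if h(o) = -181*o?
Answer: 10570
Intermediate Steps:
(u + 25419) + h(K(7, -9)) = (-13582 + 25419) - 181*7 = 11837 - 1267 = 10570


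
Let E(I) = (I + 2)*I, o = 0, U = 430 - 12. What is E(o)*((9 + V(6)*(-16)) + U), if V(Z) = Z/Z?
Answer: 0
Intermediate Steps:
V(Z) = 1
U = 418
E(I) = I*(2 + I) (E(I) = (2 + I)*I = I*(2 + I))
E(o)*((9 + V(6)*(-16)) + U) = (0*(2 + 0))*((9 + 1*(-16)) + 418) = (0*2)*((9 - 16) + 418) = 0*(-7 + 418) = 0*411 = 0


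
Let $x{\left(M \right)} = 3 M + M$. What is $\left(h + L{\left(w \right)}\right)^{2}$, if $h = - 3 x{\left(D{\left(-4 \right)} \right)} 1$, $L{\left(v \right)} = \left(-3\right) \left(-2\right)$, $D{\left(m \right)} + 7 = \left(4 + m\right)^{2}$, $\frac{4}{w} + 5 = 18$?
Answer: $8100$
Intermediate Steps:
$w = \frac{4}{13}$ ($w = \frac{4}{-5 + 18} = \frac{4}{13} \approx 0.30769$)
$D{\left(m \right)} = -7 + \left(4 + m\right)^{2}$
$x{\left(M \right)} = 4 M$
$L{\left(v \right)} = 6$
$h = 84$ ($h = - 3 \cdot 4 \left(-7 + \left(4 - 4\right)^{2}\right) 1 = - 3 \cdot 4 \left(-7 + 0^{2}\right) 1 = - 3 \cdot 4 \left(-7 + 0\right) 1 = - 3 \cdot 4 \left(-7\right) 1 = \left(-3\right) \left(-28\right) 1 = 84 \cdot 1 = 84$)
$\left(h + L{\left(w \right)}\right)^{2} = \left(84 + 6\right)^{2} = 90^{2} = 8100$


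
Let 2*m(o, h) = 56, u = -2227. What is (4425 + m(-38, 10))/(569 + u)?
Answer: -4453/1658 ≈ -2.6858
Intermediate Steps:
m(o, h) = 28 (m(o, h) = (½)*56 = 28)
(4425 + m(-38, 10))/(569 + u) = (4425 + 28)/(569 - 2227) = 4453/(-1658) = 4453*(-1/1658) = -4453/1658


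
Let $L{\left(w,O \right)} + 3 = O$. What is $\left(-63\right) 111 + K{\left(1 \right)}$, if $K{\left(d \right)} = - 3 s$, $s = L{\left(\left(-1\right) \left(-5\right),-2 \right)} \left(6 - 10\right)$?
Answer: $-7053$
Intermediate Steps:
$L{\left(w,O \right)} = -3 + O$
$s = 20$ ($s = \left(-3 - 2\right) \left(6 - 10\right) = - 5 \left(6 - 10\right) = \left(-5\right) \left(-4\right) = 20$)
$K{\left(d \right)} = -60$ ($K{\left(d \right)} = \left(-3\right) 20 = -60$)
$\left(-63\right) 111 + K{\left(1 \right)} = \left(-63\right) 111 - 60 = -6993 - 60 = -7053$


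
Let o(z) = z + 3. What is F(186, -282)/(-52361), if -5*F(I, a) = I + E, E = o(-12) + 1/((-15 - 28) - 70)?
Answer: 4000/5916793 ≈ 0.00067604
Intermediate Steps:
o(z) = 3 + z
E = -1018/113 (E = (3 - 12) + 1/((-15 - 28) - 70) = -9 + 1/(-43 - 70) = -9 + 1/(-113) = -9 - 1/113 = -1018/113 ≈ -9.0089)
F(I, a) = 1018/565 - I/5 (F(I, a) = -(I - 1018/113)/5 = -(-1018/113 + I)/5 = 1018/565 - I/5)
F(186, -282)/(-52361) = (1018/565 - ⅕*186)/(-52361) = (1018/565 - 186/5)*(-1/52361) = -4000/113*(-1/52361) = 4000/5916793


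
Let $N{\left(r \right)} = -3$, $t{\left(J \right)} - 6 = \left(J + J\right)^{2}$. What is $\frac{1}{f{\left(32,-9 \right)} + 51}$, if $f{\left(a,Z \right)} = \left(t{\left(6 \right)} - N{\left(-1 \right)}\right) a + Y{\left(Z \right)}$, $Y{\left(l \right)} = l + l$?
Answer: $\frac{1}{4929} \approx 0.00020288$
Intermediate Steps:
$t{\left(J \right)} = 6 + 4 J^{2}$ ($t{\left(J \right)} = 6 + \left(J + J\right)^{2} = 6 + \left(2 J\right)^{2} = 6 + 4 J^{2}$)
$Y{\left(l \right)} = 2 l$
$f{\left(a,Z \right)} = 2 Z + 153 a$ ($f{\left(a,Z \right)} = \left(\left(6 + 4 \cdot 6^{2}\right) - -3\right) a + 2 Z = \left(\left(6 + 4 \cdot 36\right) + 3\right) a + 2 Z = \left(\left(6 + 144\right) + 3\right) a + 2 Z = \left(150 + 3\right) a + 2 Z = 153 a + 2 Z = 2 Z + 153 a$)
$\frac{1}{f{\left(32,-9 \right)} + 51} = \frac{1}{\left(2 \left(-9\right) + 153 \cdot 32\right) + 51} = \frac{1}{\left(-18 + 4896\right) + 51} = \frac{1}{4878 + 51} = \frac{1}{4929}$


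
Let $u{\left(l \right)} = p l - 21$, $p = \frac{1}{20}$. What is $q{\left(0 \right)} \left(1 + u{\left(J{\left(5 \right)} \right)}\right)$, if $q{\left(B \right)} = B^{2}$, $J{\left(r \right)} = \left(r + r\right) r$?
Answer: $0$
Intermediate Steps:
$p = \frac{1}{20} \approx 0.05$
$J{\left(r \right)} = 2 r^{2}$ ($J{\left(r \right)} = 2 r r = 2 r^{2}$)
$u{\left(l \right)} = -21 + \frac{l}{20}$ ($u{\left(l \right)} = \frac{l}{20} - 21 = -21 + \frac{l}{20}$)
$q{\left(0 \right)} \left(1 + u{\left(J{\left(5 \right)} \right)}\right) = 0^{2} \left(1 - \left(21 - \frac{2 \cdot 5^{2}}{20}\right)\right) = 0 \left(1 - \left(21 - \frac{2 \cdot 25}{20}\right)\right) = 0 \left(1 + \left(-21 + \frac{1}{20} \cdot 50\right)\right) = 0 \left(1 + \left(-21 + \frac{5}{2}\right)\right) = 0 \left(1 - \frac{37}{2}\right) = 0 \left(- \frac{35}{2}\right) = 0$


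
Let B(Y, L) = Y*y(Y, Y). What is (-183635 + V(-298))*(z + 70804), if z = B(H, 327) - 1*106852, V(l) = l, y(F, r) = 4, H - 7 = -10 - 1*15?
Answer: 6643659960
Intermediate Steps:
H = -18 (H = 7 + (-10 - 1*15) = 7 + (-10 - 15) = 7 - 25 = -18)
B(Y, L) = 4*Y (B(Y, L) = Y*4 = 4*Y)
z = -106924 (z = 4*(-18) - 1*106852 = -72 - 106852 = -106924)
(-183635 + V(-298))*(z + 70804) = (-183635 - 298)*(-106924 + 70804) = -183933*(-36120) = 6643659960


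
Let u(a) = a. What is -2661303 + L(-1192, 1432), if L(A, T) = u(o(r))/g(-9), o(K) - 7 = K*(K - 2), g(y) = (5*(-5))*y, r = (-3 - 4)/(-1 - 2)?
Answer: -1077827701/405 ≈ -2.6613e+6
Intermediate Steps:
r = 7/3 (r = -7/(-3) = -7*(-⅓) = 7/3 ≈ 2.3333)
g(y) = -25*y
o(K) = 7 + K*(-2 + K) (o(K) = 7 + K*(K - 2) = 7 + K*(-2 + K))
L(A, T) = 14/405 (L(A, T) = (7 + (7/3)² - 2*7/3)/((-25*(-9))) = (7 + 49/9 - 14/3)/225 = (70/9)*(1/225) = 14/405)
-2661303 + L(-1192, 1432) = -2661303 + 14/405 = -1077827701/405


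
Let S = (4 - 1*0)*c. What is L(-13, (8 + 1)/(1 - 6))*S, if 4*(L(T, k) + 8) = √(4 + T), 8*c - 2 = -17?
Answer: 60 - 45*I/8 ≈ 60.0 - 5.625*I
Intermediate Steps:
c = -15/8 (c = ¼ + (⅛)*(-17) = ¼ - 17/8 = -15/8 ≈ -1.8750)
S = -15/2 (S = (4 - 1*0)*(-15/8) = (4 + 0)*(-15/8) = 4*(-15/8) = -15/2 ≈ -7.5000)
L(T, k) = -8 + √(4 + T)/4
L(-13, (8 + 1)/(1 - 6))*S = (-8 + √(4 - 13)/4)*(-15/2) = (-8 + √(-9)/4)*(-15/2) = (-8 + (3*I)/4)*(-15/2) = (-8 + 3*I/4)*(-15/2) = 60 - 45*I/8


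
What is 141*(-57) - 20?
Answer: -8057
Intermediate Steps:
141*(-57) - 20 = -8037 - 20 = -8057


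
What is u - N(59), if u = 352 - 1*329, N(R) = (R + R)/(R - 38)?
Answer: 365/21 ≈ 17.381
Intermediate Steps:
N(R) = 2*R/(-38 + R) (N(R) = (2*R)/(-38 + R) = 2*R/(-38 + R))
u = 23 (u = 352 - 329 = 23)
u - N(59) = 23 - 2*59/(-38 + 59) = 23 - 2*59/21 = 23 - 1*118/21 = 23 - 118/21 = 365/21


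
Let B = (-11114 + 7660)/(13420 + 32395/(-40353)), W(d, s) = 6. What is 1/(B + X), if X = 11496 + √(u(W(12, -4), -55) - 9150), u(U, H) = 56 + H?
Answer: 27858413899098816570/320275327031868373164329 - 2423367924121225*I*√9149/320275327031868373164329 ≈ 8.6983e-5 - 7.2374e-7*I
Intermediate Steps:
B = -12670842/49227715 (B = -3454/(13420 + 32395*(-1/40353)) = -3454/(13420 - 32395/40353) = -3454/541504865/40353 = -3454*40353/541504865 = -12670842/49227715 ≈ -0.25739)
X = 11496 + I*√9149 (X = 11496 + √((56 - 55) - 9150) = 11496 + √(1 - 9150) = 11496 + √(-9149) = 11496 + I*√9149 ≈ 11496.0 + 95.65*I)
1/(B + X) = 1/(-12670842/49227715 + (11496 + I*√9149)) = 1/(565909140798/49227715 + I*√9149)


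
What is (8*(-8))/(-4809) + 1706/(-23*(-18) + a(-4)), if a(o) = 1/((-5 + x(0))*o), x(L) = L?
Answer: 23516152/5689047 ≈ 4.1336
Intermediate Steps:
a(o) = -1/(5*o) (a(o) = 1/((-5 + 0)*o) = 1/((-5)*o) = -1/(5*o))
(8*(-8))/(-4809) + 1706/(-23*(-18) + a(-4)) = (8*(-8))/(-4809) + 1706/(-23*(-18) - ⅕/(-4)) = -64*(-1/4809) + 1706/(414 - ⅕*(-¼)) = 64/4809 + 1706/(414 + 1/20) = 64/4809 + 1706/(8281/20) = 64/4809 + 1706*(20/8281) = 64/4809 + 34120/8281 = 23516152/5689047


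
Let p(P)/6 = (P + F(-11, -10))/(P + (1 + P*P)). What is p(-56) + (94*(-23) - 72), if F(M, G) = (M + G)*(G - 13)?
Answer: -2293464/1027 ≈ -2233.2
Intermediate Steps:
F(M, G) = (-13 + G)*(G + M) (F(M, G) = (G + M)*(-13 + G) = (-13 + G)*(G + M))
p(P) = 6*(483 + P)/(1 + P + P**2) (p(P) = 6*((P + ((-10)**2 - 13*(-10) - 13*(-11) - 10*(-11)))/(P + (1 + P*P))) = 6*((P + (100 + 130 + 143 + 110))/(P + (1 + P**2))) = 6*((P + 483)/(1 + P + P**2)) = 6*((483 + P)/(1 + P + P**2)) = 6*(483 + P)/(1 + P + P**2))
p(-56) + (94*(-23) - 72) = 6*(483 - 56)/(1 - 56 + (-56)**2) + (94*(-23) - 72) = 6*427/(1 - 56 + 3136) + (-2162 - 72) = 6*427/3081 - 2234 = 6*(1/3081)*427 - 2234 = 854/1027 - 2234 = -2293464/1027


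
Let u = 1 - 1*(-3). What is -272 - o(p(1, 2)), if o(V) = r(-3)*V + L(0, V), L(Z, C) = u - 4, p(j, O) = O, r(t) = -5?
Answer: -262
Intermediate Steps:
u = 4 (u = 1 + 3 = 4)
L(Z, C) = 0 (L(Z, C) = 4 - 4 = 0)
o(V) = -5*V (o(V) = -5*V + 0 = -5*V)
-272 - o(p(1, 2)) = -272 - (-5)*2 = -272 - 1*(-10) = -272 + 10 = -262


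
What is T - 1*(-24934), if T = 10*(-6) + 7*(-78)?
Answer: 24328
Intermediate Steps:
T = -606 (T = -60 - 546 = -606)
T - 1*(-24934) = -606 - 1*(-24934) = -606 + 24934 = 24328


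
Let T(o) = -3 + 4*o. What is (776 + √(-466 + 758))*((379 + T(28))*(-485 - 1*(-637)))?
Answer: 57560576 + 148352*√73 ≈ 5.8828e+7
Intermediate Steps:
(776 + √(-466 + 758))*((379 + T(28))*(-485 - 1*(-637))) = (776 + √(-466 + 758))*((379 + (-3 + 4*28))*(-485 - 1*(-637))) = (776 + √292)*((379 + (-3 + 112))*(-485 + 637)) = (776 + 2*√73)*((379 + 109)*152) = (776 + 2*√73)*(488*152) = (776 + 2*√73)*74176 = 57560576 + 148352*√73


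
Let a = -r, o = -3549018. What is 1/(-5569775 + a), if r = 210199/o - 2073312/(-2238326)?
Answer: -361084511994/2011159800869914111 ≈ -1.7954e-7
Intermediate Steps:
r = 313078532761/361084511994 (r = 210199/(-3549018) - 2073312/(-2238326) = 210199*(-1/3549018) - 2073312*(-1/2238326) = -19109/322638 + 1036656/1119163 = 313078532761/361084511994 ≈ 0.86705)
a = -313078532761/361084511994 (a = -1*313078532761/361084511994 = -313078532761/361084511994 ≈ -0.86705)
1/(-5569775 + a) = 1/(-5569775 - 313078532761/361084511994) = 1/(-2011159800869914111/361084511994) = -361084511994/2011159800869914111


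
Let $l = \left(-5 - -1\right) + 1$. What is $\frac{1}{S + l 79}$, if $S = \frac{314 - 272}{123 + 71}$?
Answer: $- \frac{97}{22968} \approx -0.0042233$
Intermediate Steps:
$S = \frac{21}{97}$ ($S = \frac{42}{194} = 42 \cdot \frac{1}{194} = \frac{21}{97} \approx 0.21649$)
$l = -3$ ($l = \left(-5 + 1\right) + 1 = -4 + 1 = -3$)
$\frac{1}{S + l 79} = \frac{1}{\frac{21}{97} - 237} = \frac{1}{- \frac{22968}{97}} = - \frac{97}{22968}$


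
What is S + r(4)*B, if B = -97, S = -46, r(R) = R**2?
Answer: -1598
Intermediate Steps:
S + r(4)*B = -46 + 4**2*(-97) = -46 + 16*(-97) = -46 - 1552 = -1598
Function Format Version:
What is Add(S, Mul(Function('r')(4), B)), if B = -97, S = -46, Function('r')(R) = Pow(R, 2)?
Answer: -1598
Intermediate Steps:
Add(S, Mul(Function('r')(4), B)) = Add(-46, Mul(Pow(4, 2), -97)) = Add(-46, Mul(16, -97)) = Add(-46, -1552) = -1598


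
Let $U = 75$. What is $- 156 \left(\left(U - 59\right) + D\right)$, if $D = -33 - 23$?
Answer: $6240$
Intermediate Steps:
$D = -56$ ($D = -33 - 23 = -56$)
$- 156 \left(\left(U - 59\right) + D\right) = - 156 \left(\left(75 - 59\right) - 56\right) = - 156 \left(16 - 56\right) = \left(-156\right) \left(-40\right) = 6240$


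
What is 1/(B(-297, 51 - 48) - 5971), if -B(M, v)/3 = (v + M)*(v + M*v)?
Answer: -1/789187 ≈ -1.2671e-6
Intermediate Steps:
B(M, v) = -3*(M + v)*(v + M*v) (B(M, v) = -3*(v + M)*(v + M*v) = -3*(M + v)*(v + M*v))
1/(B(-297, 51 - 48) - 5971) = 1/(-3*(51 - 48)*(-297 + (51 - 48) + (-297)**2 - 297*(51 - 48)) - 5971) = 1/(-3*3*(-297 + 3 + 88209 - 297*3) - 5971) = 1/(-3*3*(-297 + 3 + 88209 - 891) - 5971) = 1/(-3*3*87024 - 5971) = 1/(-783216 - 5971) = 1/(-789187) = -1/789187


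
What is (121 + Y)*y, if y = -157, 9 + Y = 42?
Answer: -24178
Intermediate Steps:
Y = 33 (Y = -9 + 42 = 33)
(121 + Y)*y = (121 + 33)*(-157) = 154*(-157) = -24178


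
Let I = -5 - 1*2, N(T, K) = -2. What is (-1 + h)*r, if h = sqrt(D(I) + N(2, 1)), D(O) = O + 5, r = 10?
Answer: -10 + 20*I ≈ -10.0 + 20.0*I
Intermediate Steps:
I = -7 (I = -5 - 2 = -7)
D(O) = 5 + O
h = 2*I (h = sqrt((5 - 7) - 2) = sqrt(-2 - 2) = sqrt(-4) = 2*I ≈ 2.0*I)
(-1 + h)*r = (-1 + 2*I)*10 = -10 + 20*I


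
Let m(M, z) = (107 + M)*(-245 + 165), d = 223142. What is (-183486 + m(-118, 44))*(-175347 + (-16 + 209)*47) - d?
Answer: 30362772114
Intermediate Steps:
m(M, z) = -8560 - 80*M (m(M, z) = (107 + M)*(-80) = -8560 - 80*M)
(-183486 + m(-118, 44))*(-175347 + (-16 + 209)*47) - d = (-183486 + (-8560 - 80*(-118)))*(-175347 + (-16 + 209)*47) - 1*223142 = (-183486 + (-8560 + 9440))*(-175347 + 193*47) - 223142 = (-183486 + 880)*(-175347 + 9071) - 223142 = -182606*(-166276) - 223142 = 30362995256 - 223142 = 30362772114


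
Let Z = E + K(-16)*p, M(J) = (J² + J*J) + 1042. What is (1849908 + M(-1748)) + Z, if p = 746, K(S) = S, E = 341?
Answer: 7950363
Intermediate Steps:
M(J) = 1042 + 2*J² (M(J) = (J² + J²) + 1042 = 2*J² + 1042 = 1042 + 2*J²)
Z = -11595 (Z = 341 - 16*746 = 341 - 11936 = -11595)
(1849908 + M(-1748)) + Z = (1849908 + (1042 + 2*(-1748)²)) - 11595 = (1849908 + (1042 + 2*3055504)) - 11595 = (1849908 + (1042 + 6111008)) - 11595 = (1849908 + 6112050) - 11595 = 7961958 - 11595 = 7950363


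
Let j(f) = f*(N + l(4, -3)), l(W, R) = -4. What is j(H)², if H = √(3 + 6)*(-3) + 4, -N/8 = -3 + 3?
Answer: 400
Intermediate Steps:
N = 0 (N = -8*(-3 + 3) = -8*0 = 0)
H = -5 (H = √9*(-3) + 4 = 3*(-3) + 4 = -9 + 4 = -5)
j(f) = -4*f (j(f) = f*(0 - 4) = f*(-4) = -4*f)
j(H)² = (-4*(-5))² = 20² = 400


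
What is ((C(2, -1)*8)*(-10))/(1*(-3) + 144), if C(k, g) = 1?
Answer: -80/141 ≈ -0.56738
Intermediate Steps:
((C(2, -1)*8)*(-10))/(1*(-3) + 144) = ((1*8)*(-10))/(1*(-3) + 144) = (8*(-10))/(-3 + 144) = -80/141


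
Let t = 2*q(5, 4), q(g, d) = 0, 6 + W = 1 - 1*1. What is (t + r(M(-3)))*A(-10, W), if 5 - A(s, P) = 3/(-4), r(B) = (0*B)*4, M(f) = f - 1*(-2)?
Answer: 0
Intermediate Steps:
W = -6 (W = -6 + (1 - 1*1) = -6 + (1 - 1) = -6 + 0 = -6)
M(f) = 2 + f (M(f) = f + 2 = 2 + f)
r(B) = 0 (r(B) = 0*4 = 0)
t = 0 (t = 2*0 = 0)
A(s, P) = 23/4 (A(s, P) = 5 - 3/(-4) = 5 - 3*(-1)/4 = 5 - 1*(-3/4) = 5 + 3/4 = 23/4)
(t + r(M(-3)))*A(-10, W) = (0 + 0)*(23/4) = 0*(23/4) = 0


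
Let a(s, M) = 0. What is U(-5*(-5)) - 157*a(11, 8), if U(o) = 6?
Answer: 6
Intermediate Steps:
U(-5*(-5)) - 157*a(11, 8) = 6 - 157*0 = 6 + 0 = 6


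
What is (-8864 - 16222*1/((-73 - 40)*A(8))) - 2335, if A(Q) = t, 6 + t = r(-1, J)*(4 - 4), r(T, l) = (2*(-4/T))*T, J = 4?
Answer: -3804572/339 ≈ -11223.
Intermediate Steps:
r(T, l) = -8 (r(T, l) = (-8/T)*T = -8)
t = -6 (t = -6 - 8*(4 - 4) = -6 - 8*0 = -6 + 0 = -6)
A(Q) = -6
(-8864 - 16222*1/((-73 - 40)*A(8))) - 2335 = (-8864 - 16222*(-1/(6*(-73 - 40)))) - 2335 = (-8864 - 16222/((-113*(-6)))) - 2335 = (-8864 - 16222/678) - 2335 = (-8864 - 16222*1/678) - 2335 = (-8864 - 8111/339) - 2335 = -3013007/339 - 2335 = -3804572/339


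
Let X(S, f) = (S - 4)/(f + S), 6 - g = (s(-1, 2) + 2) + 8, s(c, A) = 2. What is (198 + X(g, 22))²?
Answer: 2493241/64 ≈ 38957.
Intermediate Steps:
g = -6 (g = 6 - ((2 + 2) + 8) = 6 - (4 + 8) = 6 - 1*12 = 6 - 12 = -6)
X(S, f) = (-4 + S)/(S + f)
(198 + X(g, 22))² = (198 + (-4 - 6)/(-6 + 22))² = (198 - 10/16)² = (198 + (1/16)*(-10))² = (198 - 5/8)² = (1579/8)² = 2493241/64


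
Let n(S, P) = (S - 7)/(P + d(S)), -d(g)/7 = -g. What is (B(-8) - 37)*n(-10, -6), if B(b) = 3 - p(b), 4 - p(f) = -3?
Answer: -697/76 ≈ -9.1711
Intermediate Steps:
p(f) = 7 (p(f) = 4 - 1*(-3) = 4 + 3 = 7)
d(g) = 7*g (d(g) = -(-7)*g = 7*g)
n(S, P) = (-7 + S)/(P + 7*S) (n(S, P) = (S - 7)/(P + 7*S) = (-7 + S)/(P + 7*S))
B(b) = -4 (B(b) = 3 - 1*7 = 3 - 7 = -4)
(B(-8) - 37)*n(-10, -6) = (-4 - 37)*((-7 - 10)/(-6 + 7*(-10))) = -41*(-17)/(-6 - 70) = -41*(-17)/(-76) = -(-41)*(-17)/76 = -41*17/76 = -697/76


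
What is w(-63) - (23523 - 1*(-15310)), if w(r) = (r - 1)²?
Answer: -34737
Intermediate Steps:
w(r) = (-1 + r)²
w(-63) - (23523 - 1*(-15310)) = (-1 - 63)² - (23523 - 1*(-15310)) = (-64)² - (23523 + 15310) = 4096 - 1*38833 = 4096 - 38833 = -34737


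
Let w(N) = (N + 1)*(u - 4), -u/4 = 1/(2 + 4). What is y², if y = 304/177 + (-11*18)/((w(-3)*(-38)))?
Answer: 45923204209/8866858896 ≈ 5.1792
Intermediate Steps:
u = -⅔ (u = -4/(2 + 4) = -4/6 = -4*⅙ = -⅔ ≈ -0.66667)
w(N) = -14/3 - 14*N/3 (w(N) = (N + 1)*(-⅔ - 4) = (1 + N)*(-14/3) = -14/3 - 14*N/3)
y = 214297/94164 (y = 304/177 + (-11*18)/(((-14/3 - 14/3*(-3))*(-38))) = 304*(1/177) - 198*(-1/(38*(-14/3 + 14))) = 304/177 - 198/((28/3)*(-38)) = 304/177 - 198/(-1064/3) = 304/177 - 198*(-3/1064) = 304/177 + 297/532 = 214297/94164 ≈ 2.2758)
y² = (214297/94164)² = 45923204209/8866858896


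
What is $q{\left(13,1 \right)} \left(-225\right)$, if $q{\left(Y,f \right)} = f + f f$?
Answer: $-450$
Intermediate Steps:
$q{\left(Y,f \right)} = f + f^{2}$
$q{\left(13,1 \right)} \left(-225\right) = 1 \left(1 + 1\right) \left(-225\right) = 1 \cdot 2 \left(-225\right) = 2 \left(-225\right) = -450$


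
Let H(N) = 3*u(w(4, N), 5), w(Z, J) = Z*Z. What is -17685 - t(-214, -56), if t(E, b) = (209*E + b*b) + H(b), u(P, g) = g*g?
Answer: 23830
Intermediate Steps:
w(Z, J) = Z²
u(P, g) = g²
H(N) = 75 (H(N) = 3*5² = 3*25 = 75)
t(E, b) = 75 + b² + 209*E (t(E, b) = (209*E + b*b) + 75 = (209*E + b²) + 75 = (b² + 209*E) + 75 = 75 + b² + 209*E)
-17685 - t(-214, -56) = -17685 - (75 + (-56)² + 209*(-214)) = -17685 - (75 + 3136 - 44726) = -17685 - 1*(-41515) = -17685 + 41515 = 23830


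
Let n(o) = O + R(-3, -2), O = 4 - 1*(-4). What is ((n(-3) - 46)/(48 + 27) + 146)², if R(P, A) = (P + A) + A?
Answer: 528529/25 ≈ 21141.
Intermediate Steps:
O = 8 (O = 4 + 4 = 8)
R(P, A) = P + 2*A (R(P, A) = (A + P) + A = P + 2*A)
n(o) = 1 (n(o) = 8 + (-3 + 2*(-2)) = 8 + (-3 - 4) = 8 - 7 = 1)
((n(-3) - 46)/(48 + 27) + 146)² = ((1 - 46)/(48 + 27) + 146)² = (-45/75 + 146)² = (-45*1/75 + 146)² = (-⅗ + 146)² = (727/5)² = 528529/25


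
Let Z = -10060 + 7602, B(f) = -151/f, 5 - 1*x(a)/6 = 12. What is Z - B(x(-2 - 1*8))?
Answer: -103387/42 ≈ -2461.6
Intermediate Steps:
x(a) = -42 (x(a) = 30 - 6*12 = 30 - 72 = -42)
Z = -2458
Z - B(x(-2 - 1*8)) = -2458 - (-151)/(-42) = -2458 - (-151)*(-1)/42 = -2458 - 1*151/42 = -2458 - 151/42 = -103387/42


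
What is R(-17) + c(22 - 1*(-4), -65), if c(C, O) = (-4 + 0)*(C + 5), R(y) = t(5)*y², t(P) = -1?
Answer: -413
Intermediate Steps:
R(y) = -y²
c(C, O) = -20 - 4*C (c(C, O) = -4*(5 + C) = -20 - 4*C)
R(-17) + c(22 - 1*(-4), -65) = -1*(-17)² + (-20 - 4*(22 - 1*(-4))) = -1*289 + (-20 - 4*(22 + 4)) = -289 + (-20 - 4*26) = -289 + (-20 - 104) = -289 - 124 = -413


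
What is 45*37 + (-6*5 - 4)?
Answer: 1631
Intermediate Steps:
45*37 + (-6*5 - 4) = 1665 + (-30 - 4) = 1665 - 34 = 1631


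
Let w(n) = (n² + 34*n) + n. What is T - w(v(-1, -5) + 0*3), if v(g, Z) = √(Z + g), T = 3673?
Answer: 3679 - 35*I*√6 ≈ 3679.0 - 85.732*I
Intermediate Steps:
w(n) = n² + 35*n
T - w(v(-1, -5) + 0*3) = 3673 - (√(-5 - 1) + 0*3)*(35 + (√(-5 - 1) + 0*3)) = 3673 - (√(-6) + 0)*(35 + (√(-6) + 0)) = 3673 - (I*√6 + 0)*(35 + (I*√6 + 0)) = 3673 - I*√6*(35 + I*√6)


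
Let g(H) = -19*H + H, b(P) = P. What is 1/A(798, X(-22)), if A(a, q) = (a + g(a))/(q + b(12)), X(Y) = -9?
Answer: -1/4522 ≈ -0.00022114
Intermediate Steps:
g(H) = -18*H
A(a, q) = -17*a/(12 + q) (A(a, q) = (a - 18*a)/(q + 12) = (-17*a)/(12 + q) = -17*a/(12 + q))
1/A(798, X(-22)) = 1/(-17*798/(12 - 9)) = 1/(-17*798/3) = 1/(-17*798*⅓) = 1/(-4522) = -1/4522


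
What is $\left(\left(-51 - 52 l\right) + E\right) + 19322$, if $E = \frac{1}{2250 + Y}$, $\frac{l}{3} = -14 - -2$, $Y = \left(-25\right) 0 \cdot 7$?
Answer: $\frac{47571751}{2250} \approx 21143.0$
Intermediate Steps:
$Y = 0$ ($Y = 0 \cdot 7 = 0$)
$l = -36$ ($l = 3 \left(-14 - -2\right) = 3 \left(-14 + 2\right) = 3 \left(-12\right) = -36$)
$E = \frac{1}{2250}$ ($E = \frac{1}{2250 + 0} = \frac{1}{2250} \approx 0.00044444$)
$\left(\left(-51 - 52 l\right) + E\right) + 19322 = \left(\left(-51 - -1872\right) + \frac{1}{2250}\right) + 19322 = \left(\left(-51 + 1872\right) + \frac{1}{2250}\right) + 19322 = \left(1821 + \frac{1}{2250}\right) + 19322 = \frac{4097251}{2250} + 19322 = \frac{47571751}{2250}$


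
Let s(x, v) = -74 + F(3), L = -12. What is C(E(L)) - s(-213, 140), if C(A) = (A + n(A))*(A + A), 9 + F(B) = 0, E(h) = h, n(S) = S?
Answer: 659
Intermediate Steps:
F(B) = -9 (F(B) = -9 + 0 = -9)
s(x, v) = -83 (s(x, v) = -74 - 9 = -83)
C(A) = 4*A² (C(A) = (A + A)*(A + A) = (2*A)*(2*A) = 4*A²)
C(E(L)) - s(-213, 140) = 4*(-12)² - 1*(-83) = 4*144 + 83 = 576 + 83 = 659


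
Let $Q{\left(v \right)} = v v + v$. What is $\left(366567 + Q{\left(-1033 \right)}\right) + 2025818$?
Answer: $3458441$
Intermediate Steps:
$Q{\left(v \right)} = v + v^{2}$ ($Q{\left(v \right)} = v^{2} + v = v + v^{2}$)
$\left(366567 + Q{\left(-1033 \right)}\right) + 2025818 = \left(366567 - 1033 \left(1 - 1033\right)\right) + 2025818 = \left(366567 - -1066056\right) + 2025818 = \left(366567 + 1066056\right) + 2025818 = 1432623 + 2025818 = 3458441$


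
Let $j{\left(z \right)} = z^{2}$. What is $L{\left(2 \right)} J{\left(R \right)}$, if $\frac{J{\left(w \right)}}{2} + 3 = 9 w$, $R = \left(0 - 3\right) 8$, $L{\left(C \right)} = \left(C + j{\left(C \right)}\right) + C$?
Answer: $-3504$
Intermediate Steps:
$L{\left(C \right)} = C^{2} + 2 C$ ($L{\left(C \right)} = \left(C + C^{2}\right) + C = C^{2} + 2 C$)
$R = -24$ ($R = \left(0 - 3\right) 8 = \left(-3\right) 8 = -24$)
$J{\left(w \right)} = -6 + 18 w$ ($J{\left(w \right)} = -6 + 2 \cdot 9 w = -6 + 18 w$)
$L{\left(2 \right)} J{\left(R \right)} = 2 \left(2 + 2\right) \left(-6 + 18 \left(-24\right)\right) = 2 \cdot 4 \left(-6 - 432\right) = 8 \left(-438\right) = -3504$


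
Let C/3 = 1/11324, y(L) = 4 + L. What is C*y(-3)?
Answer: 3/11324 ≈ 0.00026492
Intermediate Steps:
C = 3/11324 ≈ 0.00026492
C*y(-3) = 3*(4 - 3)/11324 = (3/11324)*1 = 3/11324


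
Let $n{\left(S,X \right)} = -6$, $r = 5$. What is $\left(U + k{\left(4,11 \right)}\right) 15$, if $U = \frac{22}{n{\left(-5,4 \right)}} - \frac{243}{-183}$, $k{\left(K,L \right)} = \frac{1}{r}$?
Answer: $- \frac{1957}{61} \approx -32.082$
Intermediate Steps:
$k{\left(K,L \right)} = \frac{1}{5}$
$U = - \frac{428}{183}$ ($U = \frac{22}{-6} - \frac{243}{-183} = 22 \left(- \frac{1}{6}\right) - - \frac{81}{61} = - \frac{11}{3} + \frac{81}{61} = - \frac{428}{183} \approx -2.3388$)
$\left(U + k{\left(4,11 \right)}\right) 15 = \left(- \frac{428}{183} + \frac{1}{5}\right) 15 = \left(- \frac{1957}{915}\right) 15 = - \frac{1957}{61}$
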